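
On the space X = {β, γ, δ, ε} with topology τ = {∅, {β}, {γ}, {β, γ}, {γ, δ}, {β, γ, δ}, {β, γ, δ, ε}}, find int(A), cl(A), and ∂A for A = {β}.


int(A) = {β}, cl(A) = {β, ε}, ∂A = {ε}.

Closed sets in (X, τ) are complements of opens:
  closed(X, τ) = {∅, {ε}, {β, ε}, {δ, ε}, {β, δ, ε}, {γ, δ, ε}, {β, γ, δ, ε}}.
int(A) = ⋃ {U ∈ τ : U ⊆ A}. Opens contained in A: ∅, {β}.
Taking the union of these: int(A) = {β}.
cl(A) = ⋂ {C closed : A ⊆ C}. Closed sets containing A: {β, ε}, {β, δ, ε}, {β, γ, δ, ε}.
Intersecting these: cl(A) = {β, ε}.
∂A = cl(A) ∖ int(A) = {β, ε} ∖ {β} = {ε}.


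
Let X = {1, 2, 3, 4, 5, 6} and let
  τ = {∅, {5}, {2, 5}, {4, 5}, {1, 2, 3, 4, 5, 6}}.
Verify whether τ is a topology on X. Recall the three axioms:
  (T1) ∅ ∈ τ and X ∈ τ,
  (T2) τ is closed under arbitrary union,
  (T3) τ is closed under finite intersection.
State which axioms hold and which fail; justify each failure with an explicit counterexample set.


τ is NOT a topology on X.

Axiom (T1): ∅ ∈ τ? Yes; X ∈ τ? Yes.
Axiom (T2/T3): check pairwise unions and intersections of members of τ.
Counterexample for (T2): {2, 5} ∪ {4, 5} = {2, 4, 5} ∉ τ. Therefore τ is NOT a topology.


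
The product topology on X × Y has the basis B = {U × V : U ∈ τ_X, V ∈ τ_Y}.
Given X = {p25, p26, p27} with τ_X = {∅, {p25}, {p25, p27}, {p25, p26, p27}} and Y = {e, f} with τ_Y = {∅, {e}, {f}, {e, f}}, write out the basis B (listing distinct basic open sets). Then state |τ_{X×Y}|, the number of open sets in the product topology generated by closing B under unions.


Basis B = {∅ × ∅, {p25} × {e}, {p25} × {f}, {p25} × {e, f}, {p25, p27} × {e}, {p25, p27} × {f}, {p25, p26, p27} × {e}, {p25, p26, p27} × {f}, {p25, p27} × {e, f}, {p25, p26, p27} × {e, f}}; |τ_{X×Y}| = 16.

Enumerate products U × V with U ∈ τ_X, V ∈ τ_Y (deduplicated):
  ∅ × ∅ = {} (∅)
  {p25} × {e} = {(p25,e)}
  {p25} × {f} = {(p25,f)}
  {p25} × {e, f} = {(p25,e), (p25,f)}
  {p25, p27} × {e} = {(p25,e), (p27,e)}
  {p25, p27} × {f} = {(p25,f), (p27,f)}
  {p25, p26, p27} × {e} = {(p25,e), (p26,e), (p27,e)}
  {p25, p26, p27} × {f} = {(p25,f), (p26,f), (p27,f)}
  {p25, p27} × {e, f} = {(p25,e), (p25,f), (p27,e), (p27,f)}
  {p25, p26, p27} × {e, f} = {(p25,e), (p25,f), (p26,e), (p26,f), (p27,e), (p27,f)}
These 10 distinct sets form the basis B.
Close under arbitrary unions to get τ_{X×Y}; counting gives |τ_{X×Y}| = 16.


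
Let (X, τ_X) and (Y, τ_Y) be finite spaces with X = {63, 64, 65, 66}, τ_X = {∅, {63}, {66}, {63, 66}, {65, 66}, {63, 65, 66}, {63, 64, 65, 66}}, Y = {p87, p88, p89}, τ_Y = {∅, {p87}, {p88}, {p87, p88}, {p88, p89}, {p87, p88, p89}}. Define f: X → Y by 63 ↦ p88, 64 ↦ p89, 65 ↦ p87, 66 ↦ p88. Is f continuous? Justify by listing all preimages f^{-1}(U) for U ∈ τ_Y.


f is NOT continuous.

Compute f^{-1}(U) for each U ∈ τ_Y:
  U = ∅: f^{-1}(U) = ∅ ∈ τ_X ✓.
  U = {p87}: f^{-1}(U) = {65} ∉ τ_X ✗.
  U = {p88}: f^{-1}(U) = {63, 66} ∈ τ_X ✓.
  U = {p87, p88}: f^{-1}(U) = {63, 65, 66} ∈ τ_X ✓.
  U = {p88, p89}: f^{-1}(U) = {63, 64, 66} ∉ τ_X ✗.
  U = {p87, p88, p89}: f^{-1}(U) = {63, 64, 65, 66} ∈ τ_X ✓.
Found U = {p87} with f^{-1}(U) = {65} not in τ_X. Therefore f is NOT continuous.


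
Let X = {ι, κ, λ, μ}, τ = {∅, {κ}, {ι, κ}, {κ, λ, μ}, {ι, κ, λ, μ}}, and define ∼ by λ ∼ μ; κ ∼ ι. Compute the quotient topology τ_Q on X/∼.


X/∼ = {[ι=κ], [λ=μ]}; |τ_Q| = 3.

Equivalence classes: [ι=κ], [λ=μ].
Quotient map π: X → X/∼ sends ι ↦ [ι=κ], κ ↦ [ι=κ], λ ↦ [λ=μ], μ ↦ [λ=μ].
For each subset V ⊆ X/∼, compute π^{-1}(V) ⊆ X and check whether π^{-1}(V) ∈ τ. V is open in τ_Q iff π^{-1}(V) ∈ τ.
  V = {}: π^{-1}(V) = ∅ ∈ τ ✓.
  V = {[ι=κ]}: π^{-1}(V) = {ι, κ} ∈ τ ✓.
  V = {[λ=μ]}: π^{-1}(V) = {λ, μ} ∉ τ ✗.
  V = {[ι=κ], [λ=μ]}: π^{-1}(V) = {ι, κ, λ, μ} ∈ τ ✓.
Open sets in the quotient: τ_Q = {{}, {[ι=κ]}, {[ι=κ], [λ=μ]}} (3 elements).


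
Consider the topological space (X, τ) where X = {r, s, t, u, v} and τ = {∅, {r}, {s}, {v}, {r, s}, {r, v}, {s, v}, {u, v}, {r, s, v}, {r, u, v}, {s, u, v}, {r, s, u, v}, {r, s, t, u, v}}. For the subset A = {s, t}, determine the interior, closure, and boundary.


int(A) = {s}, cl(A) = {s, t}, ∂A = {t}.

Closed sets in (X, τ) are complements of opens:
  closed(X, τ) = {∅, {t}, {r, t}, {s, t}, {t, u}, {r, s, t}, {r, t, u}, {s, t, u}, {t, u, v}, {r, s, t, u}, {r, t, u, v}, {s, t, u, v}, {r, s, t, u, v}}.
int(A) = ⋃ {U ∈ τ : U ⊆ A}. Opens contained in A: ∅, {s}.
Taking the union of these: int(A) = {s}.
cl(A) = ⋂ {C closed : A ⊆ C}. Closed sets containing A: {s, t}, {r, s, t}, {s, t, u}, {r, s, t, u}, {s, t, u, v}, {r, s, t, u, v}.
Intersecting these: cl(A) = {s, t}.
∂A = cl(A) ∖ int(A) = {s, t} ∖ {s} = {t}.


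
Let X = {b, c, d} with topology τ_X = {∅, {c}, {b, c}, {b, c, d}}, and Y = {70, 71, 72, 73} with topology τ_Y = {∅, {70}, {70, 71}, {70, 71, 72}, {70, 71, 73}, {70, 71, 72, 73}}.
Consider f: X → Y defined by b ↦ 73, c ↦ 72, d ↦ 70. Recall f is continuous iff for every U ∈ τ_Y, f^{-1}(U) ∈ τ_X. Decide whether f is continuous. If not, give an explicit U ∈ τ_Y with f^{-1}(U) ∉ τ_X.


f is NOT continuous.

Compute f^{-1}(U) for each U ∈ τ_Y:
  U = ∅: f^{-1}(U) = ∅ ∈ τ_X ✓.
  U = {70}: f^{-1}(U) = {d} ∉ τ_X ✗.
  U = {70, 71}: f^{-1}(U) = {d} ∉ τ_X ✗.
  U = {70, 71, 72}: f^{-1}(U) = {c, d} ∉ τ_X ✗.
  U = {70, 71, 73}: f^{-1}(U) = {b, d} ∉ τ_X ✗.
  U = {70, 71, 72, 73}: f^{-1}(U) = {b, c, d} ∈ τ_X ✓.
Found U = {70} with f^{-1}(U) = {d} not in τ_X. Therefore f is NOT continuous.


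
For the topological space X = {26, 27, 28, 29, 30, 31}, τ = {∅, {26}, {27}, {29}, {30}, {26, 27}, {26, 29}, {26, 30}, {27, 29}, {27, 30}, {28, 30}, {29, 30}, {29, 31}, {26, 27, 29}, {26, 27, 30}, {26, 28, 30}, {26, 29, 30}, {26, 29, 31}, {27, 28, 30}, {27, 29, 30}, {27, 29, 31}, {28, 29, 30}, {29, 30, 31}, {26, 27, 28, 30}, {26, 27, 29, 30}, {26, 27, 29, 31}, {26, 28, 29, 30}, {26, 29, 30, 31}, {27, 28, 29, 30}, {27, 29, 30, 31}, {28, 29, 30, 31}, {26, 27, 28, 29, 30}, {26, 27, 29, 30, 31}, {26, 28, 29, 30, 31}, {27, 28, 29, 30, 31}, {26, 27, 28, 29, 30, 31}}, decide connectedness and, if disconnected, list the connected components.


(X, τ) is disconnected; components = [{26}, {27}, {28, 30}, {29, 31}].

Find clopen sets (U ∈ τ with X ∖ U ∈ τ):
  U = ∅, X ∖ U = {26, 27, 28, 29, 30, 31} — both open, so U is clopen.
  U = {26}, X ∖ U = {27, 28, 29, 30, 31} — both open, so U is clopen.
  U = {27}, X ∖ U = {26, 28, 29, 30, 31} — both open, so U is clopen.
  U = {26, 27}, X ∖ U = {28, 29, 30, 31} — both open, so U is clopen.
  U = {28, 30}, X ∖ U = {26, 27, 29, 31} — both open, so U is clopen.
  U = {29, 31}, X ∖ U = {26, 27, 28, 30} — both open, so U is clopen.
  U = {26, 28, 30}, X ∖ U = {27, 29, 31} — both open, so U is clopen.
  U = {26, 29, 31}, X ∖ U = {27, 28, 30} — both open, so U is clopen.
  U = {27, 28, 30}, X ∖ U = {26, 29, 31} — both open, so U is clopen.
  U = {27, 29, 31}, X ∖ U = {26, 28, 30} — both open, so U is clopen.
  U = {26, 27, 28, 30}, X ∖ U = {29, 31} — both open, so U is clopen.
  U = {26, 27, 29, 31}, X ∖ U = {28, 30} — both open, so U is clopen.
  U = {28, 29, 30, 31}, X ∖ U = {26, 27} — both open, so U is clopen.
  U = {26, 28, 29, 30, 31}, X ∖ U = {27} — both open, so U is clopen.
  U = {27, 28, 29, 30, 31}, X ∖ U = {26} — both open, so U is clopen.
  U = {26, 27, 28, 29, 30, 31}, X ∖ U = ∅ — both open, so U is clopen.
Nontrivial clopen(s) exist: e.g. {29, 31}. So (X, τ) is disconnected.
Compute connected components by grouping points that agree on all clopens:
  component: {26}
  component: {27}
  component: {28, 30}
  component: {29, 31}


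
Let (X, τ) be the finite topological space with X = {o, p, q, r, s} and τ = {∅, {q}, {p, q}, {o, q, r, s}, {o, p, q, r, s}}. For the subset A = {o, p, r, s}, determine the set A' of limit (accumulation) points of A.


A' = {o, r, s}

For each x ∈ X, list the open sets U ∈ τ with x ∈ U, then check whether U ∩ (A ∖ {x}) ≠ ∅ for every such U.
  x = o: opens ∋ x are {o, q, r, s}, {o, p, q, r, s}; each meets A ∖ {o}, so x IS a limit point.
  x = p: open {p, q} ∋ x has {p, q} ∩ (A ∖ {p}) = ∅, so x is NOT a limit point.
  x = q: open {q} ∋ x has {q} ∩ (A ∖ {q}) = ∅, so x is NOT a limit point.
  x = r: opens ∋ x are {o, q, r, s}, {o, p, q, r, s}; each meets A ∖ {r}, so x IS a limit point.
  x = s: opens ∋ x are {o, q, r, s}, {o, p, q, r, s}; each meets A ∖ {s}, so x IS a limit point.
Collecting: A' = {o, r, s}.


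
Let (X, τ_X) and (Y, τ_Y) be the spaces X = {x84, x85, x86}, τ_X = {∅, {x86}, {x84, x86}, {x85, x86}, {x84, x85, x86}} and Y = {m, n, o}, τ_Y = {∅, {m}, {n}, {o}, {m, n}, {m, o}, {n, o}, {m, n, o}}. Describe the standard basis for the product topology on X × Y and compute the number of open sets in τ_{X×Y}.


Basis B = {∅ × ∅, {x86} × {m}, {x86} × {n}, {x86} × {o}, {x84, x86} × {m}, {x84, x86} × {n}, {x84, x86} × {o}, {x85, x86} × {m}, {x85, x86} × {n}, {x85, x86} × {o}, {x86} × {m, n}, {x86} × {m, o}, {x86} × {n, o}, {x84, x85, x86} × {m}, {x84, x85, x86} × {n}, {x84, x85, x86} × {o}, {x86} × {m, n, o}, {x84, x86} × {m, n}, {x84, x86} × {m, o}, {x84, x86} × {n, o}, {x85, x86} × {m, n}, {x85, x86} × {m, o}, {x85, x86} × {n, o}, {x84, x86} × {m, n, o}, {x84, x85, x86} × {m, n}, {x84, x85, x86} × {m, o}, {x84, x85, x86} × {n, o}, {x85, x86} × {m, n, o}, {x84, x85, x86} × {m, n, o}}; |τ_{X×Y}| = 125.

Enumerate products U × V with U ∈ τ_X, V ∈ τ_Y (deduplicated):
  ∅ × ∅ = {} (∅)
  {x86} × {m} = {(x86,m)}
  {x86} × {n} = {(x86,n)}
  {x86} × {o} = {(x86,o)}
  {x84, x86} × {m} = {(x84,m), (x86,m)}
  {x84, x86} × {n} = {(x84,n), (x86,n)}
  {x84, x86} × {o} = {(x84,o), (x86,o)}
  {x85, x86} × {m} = {(x85,m), (x86,m)}
  {x85, x86} × {n} = {(x85,n), (x86,n)}
  {x85, x86} × {o} = {(x85,o), (x86,o)}
  {x86} × {m, n} = {(x86,m), (x86,n)}
  {x86} × {m, o} = {(x86,m), (x86,o)}
  {x86} × {n, o} = {(x86,n), (x86,o)}
  {x84, x85, x86} × {m} = {(x84,m), (x85,m), (x86,m)}
  {x84, x85, x86} × {n} = {(x84,n), (x85,n), (x86,n)}
  {x84, x85, x86} × {o} = {(x84,o), (x85,o), (x86,o)}
  {x86} × {m, n, o} = {(x86,m), (x86,n), (x86,o)}
  {x84, x86} × {m, n} = {(x84,m), (x84,n), (x86,m), (x86,n)}
  {x84, x86} × {m, o} = {(x84,m), (x84,o), (x86,m), (x86,o)}
  {x84, x86} × {n, o} = {(x84,n), (x84,o), (x86,n), (x86,o)}
  {x85, x86} × {m, n} = {(x85,m), (x85,n), (x86,m), (x86,n)}
  {x85, x86} × {m, o} = {(x85,m), (x85,o), (x86,m), (x86,o)}
  {x85, x86} × {n, o} = {(x85,n), (x85,o), (x86,n), (x86,o)}
  {x84, x86} × {m, n, o} = {(x84,m), (x84,n), (x84,o), (x86,m), (x86,n), (x86,o)}
  {x84, x85, x86} × {m, n} = {(x84,m), (x84,n), (x85,m), (x85,n), (x86,m), (x86,n)}
  {x84, x85, x86} × {m, o} = {(x84,m), (x84,o), (x85,m), (x85,o), (x86,m), (x86,o)}
  {x84, x85, x86} × {n, o} = {(x84,n), (x84,o), (x85,n), (x85,o), (x86,n), (x86,o)}
  {x85, x86} × {m, n, o} = {(x85,m), (x85,n), (x85,o), (x86,m), (x86,n), (x86,o)}
  {x84, x85, x86} × {m, n, o} = {(x84,m), (x84,n), (x84,o), (x85,m), (x85,n), (x85,o), (x86,m), (x86,n), (x86,o)}
These 29 distinct sets form the basis B.
Close under arbitrary unions to get τ_{X×Y}; counting gives |τ_{X×Y}| = 125.


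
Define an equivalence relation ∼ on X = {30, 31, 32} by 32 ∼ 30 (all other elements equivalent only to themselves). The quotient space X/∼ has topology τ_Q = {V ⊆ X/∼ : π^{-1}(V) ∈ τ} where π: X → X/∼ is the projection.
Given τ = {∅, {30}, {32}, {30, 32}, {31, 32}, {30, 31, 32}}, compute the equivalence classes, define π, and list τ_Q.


X/∼ = {[30=32], [31]}; |τ_Q| = 3.

Equivalence classes: [30=32], [31].
Quotient map π: X → X/∼ sends 30 ↦ [30=32], 31 ↦ [31], 32 ↦ [30=32].
For each subset V ⊆ X/∼, compute π^{-1}(V) ⊆ X and check whether π^{-1}(V) ∈ τ. V is open in τ_Q iff π^{-1}(V) ∈ τ.
  V = {}: π^{-1}(V) = ∅ ∈ τ ✓.
  V = {[30=32]}: π^{-1}(V) = {30, 32} ∈ τ ✓.
  V = {[31]}: π^{-1}(V) = {31} ∉ τ ✗.
  V = {[30=32], [31]}: π^{-1}(V) = {30, 31, 32} ∈ τ ✓.
Open sets in the quotient: τ_Q = {{}, {[30=32]}, {[30=32], [31]}} (3 elements).


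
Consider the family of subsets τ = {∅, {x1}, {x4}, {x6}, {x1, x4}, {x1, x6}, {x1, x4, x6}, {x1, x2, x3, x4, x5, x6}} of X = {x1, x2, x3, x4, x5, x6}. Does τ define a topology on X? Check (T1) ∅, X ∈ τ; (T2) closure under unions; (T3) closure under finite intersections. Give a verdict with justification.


τ is NOT a topology on X.

Axiom (T1): ∅ ∈ τ? Yes; X ∈ τ? Yes.
Axiom (T2/T3): check pairwise unions and intersections of members of τ.
Counterexample for (T2): {x4} ∪ {x6} = {x4, x6} ∉ τ. Therefore τ is NOT a topology.


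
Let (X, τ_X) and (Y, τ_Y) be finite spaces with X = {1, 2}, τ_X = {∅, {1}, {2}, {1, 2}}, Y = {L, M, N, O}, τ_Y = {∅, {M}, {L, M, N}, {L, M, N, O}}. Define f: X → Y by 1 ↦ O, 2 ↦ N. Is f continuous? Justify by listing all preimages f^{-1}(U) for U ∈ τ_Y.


f IS continuous.

Compute f^{-1}(U) for each U ∈ τ_Y:
  U = ∅: f^{-1}(U) = ∅ ∈ τ_X ✓.
  U = {M}: f^{-1}(U) = ∅ ∈ τ_X ✓.
  U = {L, M, N}: f^{-1}(U) = {2} ∈ τ_X ✓.
  U = {L, M, N, O}: f^{-1}(U) = {1, 2} ∈ τ_X ✓.
Every preimage lies in τ_X, so f IS continuous.


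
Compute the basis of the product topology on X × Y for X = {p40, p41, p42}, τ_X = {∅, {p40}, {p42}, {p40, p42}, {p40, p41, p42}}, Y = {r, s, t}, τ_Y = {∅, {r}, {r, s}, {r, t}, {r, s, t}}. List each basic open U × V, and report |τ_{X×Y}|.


Basis B = {∅ × ∅, {p40} × {r}, {p42} × {r}, {p40} × {r, s}, {p40} × {r, t}, {p40, p42} × {r}, {p42} × {r, s}, {p42} × {r, t}, {p40} × {r, s, t}, {p40, p41, p42} × {r}, {p42} × {r, s, t}, {p40, p42} × {r, s}, {p40, p42} × {r, t}, {p40, p42} × {r, s, t}, {p40, p41, p42} × {r, s}, {p40, p41, p42} × {r, t}, {p40, p41, p42} × {r, s, t}}; |τ_{X×Y}| = 50.

Enumerate products U × V with U ∈ τ_X, V ∈ τ_Y (deduplicated):
  ∅ × ∅ = {} (∅)
  {p40} × {r} = {(p40,r)}
  {p42} × {r} = {(p42,r)}
  {p40} × {r, s} = {(p40,r), (p40,s)}
  {p40} × {r, t} = {(p40,r), (p40,t)}
  {p40, p42} × {r} = {(p40,r), (p42,r)}
  {p42} × {r, s} = {(p42,r), (p42,s)}
  {p42} × {r, t} = {(p42,r), (p42,t)}
  {p40} × {r, s, t} = {(p40,r), (p40,s), (p40,t)}
  {p40, p41, p42} × {r} = {(p40,r), (p41,r), (p42,r)}
  {p42} × {r, s, t} = {(p42,r), (p42,s), (p42,t)}
  {p40, p42} × {r, s} = {(p40,r), (p40,s), (p42,r), (p42,s)}
  {p40, p42} × {r, t} = {(p40,r), (p40,t), (p42,r), (p42,t)}
  {p40, p42} × {r, s, t} = {(p40,r), (p40,s), (p40,t), (p42,r), (p42,s), (p42,t)}
  {p40, p41, p42} × {r, s} = {(p40,r), (p40,s), (p41,r), (p41,s), (p42,r), (p42,s)}
  {p40, p41, p42} × {r, t} = {(p40,r), (p40,t), (p41,r), (p41,t), (p42,r), (p42,t)}
  {p40, p41, p42} × {r, s, t} = {(p40,r), (p40,s), (p40,t), (p41,r), (p41,s), (p41,t), (p42,r), (p42,s), (p42,t)}
These 17 distinct sets form the basis B.
Close under arbitrary unions to get τ_{X×Y}; counting gives |τ_{X×Y}| = 50.


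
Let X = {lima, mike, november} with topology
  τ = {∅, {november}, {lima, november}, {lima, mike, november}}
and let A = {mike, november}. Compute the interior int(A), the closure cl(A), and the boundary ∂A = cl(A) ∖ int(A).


int(A) = {november}, cl(A) = {lima, mike, november}, ∂A = {lima, mike}.

Closed sets in (X, τ) are complements of opens:
  closed(X, τ) = {∅, {mike}, {lima, mike}, {lima, mike, november}}.
int(A) = ⋃ {U ∈ τ : U ⊆ A}. Opens contained in A: ∅, {november}.
Taking the union of these: int(A) = {november}.
cl(A) = ⋂ {C closed : A ⊆ C}. Closed sets containing A: {lima, mike, november}.
Intersecting these: cl(A) = {lima, mike, november}.
∂A = cl(A) ∖ int(A) = {lima, mike, november} ∖ {november} = {lima, mike}.


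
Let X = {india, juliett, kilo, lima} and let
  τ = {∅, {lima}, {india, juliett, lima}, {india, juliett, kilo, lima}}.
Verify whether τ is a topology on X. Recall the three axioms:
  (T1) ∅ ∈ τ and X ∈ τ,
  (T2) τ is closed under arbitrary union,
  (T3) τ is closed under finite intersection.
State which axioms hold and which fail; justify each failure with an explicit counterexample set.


τ IS a topology on X.

Axiom (T1): ∅ ∈ τ? Yes; X ∈ τ? Yes.
Axiom (T2/T3): check pairwise unions and intersections of members of τ.
All pairwise intersections and unions checked — each lies in τ. Therefore τ satisfies (T1), (T2), (T3): it IS a topology on X.


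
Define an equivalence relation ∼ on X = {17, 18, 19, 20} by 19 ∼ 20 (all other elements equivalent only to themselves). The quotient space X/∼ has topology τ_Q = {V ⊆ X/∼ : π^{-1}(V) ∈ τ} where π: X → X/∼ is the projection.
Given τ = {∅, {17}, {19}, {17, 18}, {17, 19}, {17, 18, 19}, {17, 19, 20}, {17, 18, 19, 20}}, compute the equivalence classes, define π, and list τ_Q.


X/∼ = {[17], [18], [19=20]}; |τ_Q| = 5.

Equivalence classes: [17], [18], [19=20].
Quotient map π: X → X/∼ sends 17 ↦ [17], 18 ↦ [18], 19 ↦ [19=20], 20 ↦ [19=20].
For each subset V ⊆ X/∼, compute π^{-1}(V) ⊆ X and check whether π^{-1}(V) ∈ τ. V is open in τ_Q iff π^{-1}(V) ∈ τ.
  V = {}: π^{-1}(V) = ∅ ∈ τ ✓.
  V = {[17]}: π^{-1}(V) = {17} ∈ τ ✓.
  V = {[18]}: π^{-1}(V) = {18} ∉ τ ✗.
  V = {[17], [18]}: π^{-1}(V) = {17, 18} ∈ τ ✓.
  V = {[19=20]}: π^{-1}(V) = {19, 20} ∉ τ ✗.
  V = {[17], [19=20]}: π^{-1}(V) = {17, 19, 20} ∈ τ ✓.
  V = {[18], [19=20]}: π^{-1}(V) = {18, 19, 20} ∉ τ ✗.
  V = {[17], [18], [19=20]}: π^{-1}(V) = {17, 18, 19, 20} ∈ τ ✓.
Open sets in the quotient: τ_Q = {{}, {[17]}, {[17], [18]}, {[17], [19=20]}, {[17], [18], [19=20]}} (5 elements).


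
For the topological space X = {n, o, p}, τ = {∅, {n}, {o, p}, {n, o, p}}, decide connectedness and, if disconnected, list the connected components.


(X, τ) is disconnected; components = [{n}, {o, p}].

Find clopen sets (U ∈ τ with X ∖ U ∈ τ):
  U = ∅, X ∖ U = {n, o, p} — both open, so U is clopen.
  U = {n}, X ∖ U = {o, p} — both open, so U is clopen.
  U = {o, p}, X ∖ U = {n} — both open, so U is clopen.
  U = {n, o, p}, X ∖ U = ∅ — both open, so U is clopen.
Nontrivial clopen(s) exist: e.g. {n}. So (X, τ) is disconnected.
Compute connected components by grouping points that agree on all clopens:
  component: {n}
  component: {o, p}


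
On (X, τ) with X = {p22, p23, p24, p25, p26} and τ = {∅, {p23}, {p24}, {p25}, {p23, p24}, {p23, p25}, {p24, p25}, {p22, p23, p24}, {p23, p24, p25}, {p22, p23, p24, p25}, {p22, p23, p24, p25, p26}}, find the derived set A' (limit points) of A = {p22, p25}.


A' = {p26}

For each x ∈ X, list the open sets U ∈ τ with x ∈ U, then check whether U ∩ (A ∖ {x}) ≠ ∅ for every such U.
  x = p22: open {p22, p23, p24} ∋ x has {p22, p23, p24} ∩ (A ∖ {p22}) = ∅, so x is NOT a limit point.
  x = p23: open {p23} ∋ x has {p23} ∩ (A ∖ {p23}) = ∅, so x is NOT a limit point.
  x = p24: open {p24} ∋ x has {p24} ∩ (A ∖ {p24}) = ∅, so x is NOT a limit point.
  x = p25: open {p25} ∋ x has {p25} ∩ (A ∖ {p25}) = ∅, so x is NOT a limit point.
  x = p26: opens ∋ x are {p22, p23, p24, p25, p26}; each meets A ∖ {p26}, so x IS a limit point.
Collecting: A' = {p26}.


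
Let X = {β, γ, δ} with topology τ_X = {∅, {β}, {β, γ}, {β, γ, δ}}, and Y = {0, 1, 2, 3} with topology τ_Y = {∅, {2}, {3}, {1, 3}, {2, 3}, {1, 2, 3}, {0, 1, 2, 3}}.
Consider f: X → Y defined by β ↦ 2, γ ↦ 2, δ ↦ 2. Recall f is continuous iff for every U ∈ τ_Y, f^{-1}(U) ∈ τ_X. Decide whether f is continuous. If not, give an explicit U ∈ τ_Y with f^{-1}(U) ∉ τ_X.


f IS continuous.

Compute f^{-1}(U) for each U ∈ τ_Y:
  U = ∅: f^{-1}(U) = ∅ ∈ τ_X ✓.
  U = {2}: f^{-1}(U) = {β, γ, δ} ∈ τ_X ✓.
  U = {3}: f^{-1}(U) = ∅ ∈ τ_X ✓.
  U = {1, 3}: f^{-1}(U) = ∅ ∈ τ_X ✓.
  U = {2, 3}: f^{-1}(U) = {β, γ, δ} ∈ τ_X ✓.
  U = {1, 2, 3}: f^{-1}(U) = {β, γ, δ} ∈ τ_X ✓.
  U = {0, 1, 2, 3}: f^{-1}(U) = {β, γ, δ} ∈ τ_X ✓.
Every preimage lies in τ_X, so f IS continuous.


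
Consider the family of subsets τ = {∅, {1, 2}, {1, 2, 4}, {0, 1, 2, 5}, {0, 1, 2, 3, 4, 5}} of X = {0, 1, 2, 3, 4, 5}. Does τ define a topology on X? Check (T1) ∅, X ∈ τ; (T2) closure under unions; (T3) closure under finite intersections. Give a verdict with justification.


τ is NOT a topology on X.

Axiom (T1): ∅ ∈ τ? Yes; X ∈ τ? Yes.
Axiom (T2/T3): check pairwise unions and intersections of members of τ.
Counterexample for (T2): {1, 2, 4} ∪ {0, 1, 2, 5} = {0, 1, 2, 4, 5} ∉ τ. Therefore τ is NOT a topology.


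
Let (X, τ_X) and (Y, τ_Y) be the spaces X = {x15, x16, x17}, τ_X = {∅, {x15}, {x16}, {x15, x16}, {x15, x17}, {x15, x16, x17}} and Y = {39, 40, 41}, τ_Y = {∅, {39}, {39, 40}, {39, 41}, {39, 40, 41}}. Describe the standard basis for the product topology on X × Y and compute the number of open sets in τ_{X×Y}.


Basis B = {∅ × ∅, {x15} × {39}, {x16} × {39}, {x15} × {39, 40}, {x15} × {39, 41}, {x15, x16} × {39}, {x15, x17} × {39}, {x16} × {39, 40}, {x16} × {39, 41}, {x15} × {39, 40, 41}, {x15, x16, x17} × {39}, {x16} × {39, 40, 41}, {x15, x16} × {39, 40}, {x15, x17} × {39, 40}, {x15, x16} × {39, 41}, {x15, x17} × {39, 41}, {x15, x16} × {39, 40, 41}, {x15, x17} × {39, 40, 41}, {x15, x16, x17} × {39, 40}, {x15, x16, x17} × {39, 41}, {x15, x16, x17} × {39, 40, 41}}; |τ_{X×Y}| = 70.

Enumerate products U × V with U ∈ τ_X, V ∈ τ_Y (deduplicated):
  ∅ × ∅ = {} (∅)
  {x15} × {39} = {(x15,39)}
  {x16} × {39} = {(x16,39)}
  {x15} × {39, 40} = {(x15,39), (x15,40)}
  {x15} × {39, 41} = {(x15,39), (x15,41)}
  {x15, x16} × {39} = {(x15,39), (x16,39)}
  {x15, x17} × {39} = {(x15,39), (x17,39)}
  {x16} × {39, 40} = {(x16,39), (x16,40)}
  {x16} × {39, 41} = {(x16,39), (x16,41)}
  {x15} × {39, 40, 41} = {(x15,39), (x15,40), (x15,41)}
  {x15, x16, x17} × {39} = {(x15,39), (x16,39), (x17,39)}
  {x16} × {39, 40, 41} = {(x16,39), (x16,40), (x16,41)}
  {x15, x16} × {39, 40} = {(x15,39), (x15,40), (x16,39), (x16,40)}
  {x15, x17} × {39, 40} = {(x15,39), (x15,40), (x17,39), (x17,40)}
  {x15, x16} × {39, 41} = {(x15,39), (x15,41), (x16,39), (x16,41)}
  {x15, x17} × {39, 41} = {(x15,39), (x15,41), (x17,39), (x17,41)}
  {x15, x16} × {39, 40, 41} = {(x15,39), (x15,40), (x15,41), (x16,39), (x16,40), (x16,41)}
  {x15, x17} × {39, 40, 41} = {(x15,39), (x15,40), (x15,41), (x17,39), (x17,40), (x17,41)}
  {x15, x16, x17} × {39, 40} = {(x15,39), (x15,40), (x16,39), (x16,40), (x17,39), (x17,40)}
  {x15, x16, x17} × {39, 41} = {(x15,39), (x15,41), (x16,39), (x16,41), (x17,39), (x17,41)}
  {x15, x16, x17} × {39, 40, 41} = {(x15,39), (x15,40), (x15,41), (x16,39), (x16,40), (x16,41), (x17,39), (x17,40), (x17,41)}
These 21 distinct sets form the basis B.
Close under arbitrary unions to get τ_{X×Y}; counting gives |τ_{X×Y}| = 70.


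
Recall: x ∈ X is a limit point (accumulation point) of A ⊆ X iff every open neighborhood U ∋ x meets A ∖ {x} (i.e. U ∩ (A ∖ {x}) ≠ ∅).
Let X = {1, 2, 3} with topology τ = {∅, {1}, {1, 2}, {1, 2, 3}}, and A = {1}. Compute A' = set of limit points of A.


A' = {2, 3}

For each x ∈ X, list the open sets U ∈ τ with x ∈ U, then check whether U ∩ (A ∖ {x}) ≠ ∅ for every such U.
  x = 1: open {1} ∋ x has {1} ∩ (A ∖ {1}) = ∅, so x is NOT a limit point.
  x = 2: opens ∋ x are {1, 2}, {1, 2, 3}; each meets A ∖ {2}, so x IS a limit point.
  x = 3: opens ∋ x are {1, 2, 3}; each meets A ∖ {3}, so x IS a limit point.
Collecting: A' = {2, 3}.


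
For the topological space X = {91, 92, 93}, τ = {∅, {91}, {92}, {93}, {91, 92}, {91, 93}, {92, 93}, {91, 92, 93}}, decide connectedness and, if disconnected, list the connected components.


(X, τ) is disconnected; components = [{91}, {92}, {93}].

Find clopen sets (U ∈ τ with X ∖ U ∈ τ):
  U = ∅, X ∖ U = {91, 92, 93} — both open, so U is clopen.
  U = {91}, X ∖ U = {92, 93} — both open, so U is clopen.
  U = {92}, X ∖ U = {91, 93} — both open, so U is clopen.
  U = {93}, X ∖ U = {91, 92} — both open, so U is clopen.
  U = {91, 92}, X ∖ U = {93} — both open, so U is clopen.
  U = {91, 93}, X ∖ U = {92} — both open, so U is clopen.
  U = {92, 93}, X ∖ U = {91} — both open, so U is clopen.
  U = {91, 92, 93}, X ∖ U = ∅ — both open, so U is clopen.
Nontrivial clopen(s) exist: e.g. {91}. So (X, τ) is disconnected.
Compute connected components by grouping points that agree on all clopens:
  component: {91}
  component: {92}
  component: {93}


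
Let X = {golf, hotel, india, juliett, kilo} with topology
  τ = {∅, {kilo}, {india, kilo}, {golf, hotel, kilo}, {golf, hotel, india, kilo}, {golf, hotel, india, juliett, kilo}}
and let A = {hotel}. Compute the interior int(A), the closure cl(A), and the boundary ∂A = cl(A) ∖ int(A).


int(A) = ∅, cl(A) = {golf, hotel, juliett}, ∂A = {golf, hotel, juliett}.

Closed sets in (X, τ) are complements of opens:
  closed(X, τ) = {∅, {juliett}, {india, juliett}, {golf, hotel, juliett}, {golf, hotel, india, juliett}, {golf, hotel, india, juliett, kilo}}.
int(A) = ⋃ {U ∈ τ : U ⊆ A}. Opens contained in A: ∅.
Taking the union of these: int(A) = ∅.
cl(A) = ⋂ {C closed : A ⊆ C}. Closed sets containing A: {golf, hotel, juliett}, {golf, hotel, india, juliett}, {golf, hotel, india, juliett, kilo}.
Intersecting these: cl(A) = {golf, hotel, juliett}.
∂A = cl(A) ∖ int(A) = {golf, hotel, juliett} ∖ ∅ = {golf, hotel, juliett}.


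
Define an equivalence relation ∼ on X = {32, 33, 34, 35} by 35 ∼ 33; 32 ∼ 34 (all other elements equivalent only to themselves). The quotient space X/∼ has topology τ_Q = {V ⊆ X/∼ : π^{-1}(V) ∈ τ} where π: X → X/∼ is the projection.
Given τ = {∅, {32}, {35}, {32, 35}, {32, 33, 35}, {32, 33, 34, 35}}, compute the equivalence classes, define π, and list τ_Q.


X/∼ = {[32=34], [33=35]}; |τ_Q| = 2.

Equivalence classes: [32=34], [33=35].
Quotient map π: X → X/∼ sends 32 ↦ [32=34], 33 ↦ [33=35], 34 ↦ [32=34], 35 ↦ [33=35].
For each subset V ⊆ X/∼, compute π^{-1}(V) ⊆ X and check whether π^{-1}(V) ∈ τ. V is open in τ_Q iff π^{-1}(V) ∈ τ.
  V = {}: π^{-1}(V) = ∅ ∈ τ ✓.
  V = {[32=34]}: π^{-1}(V) = {32, 34} ∉ τ ✗.
  V = {[33=35]}: π^{-1}(V) = {33, 35} ∉ τ ✗.
  V = {[32=34], [33=35]}: π^{-1}(V) = {32, 33, 34, 35} ∈ τ ✓.
Open sets in the quotient: τ_Q = {{}, {[32=34], [33=35]}} (2 elements).


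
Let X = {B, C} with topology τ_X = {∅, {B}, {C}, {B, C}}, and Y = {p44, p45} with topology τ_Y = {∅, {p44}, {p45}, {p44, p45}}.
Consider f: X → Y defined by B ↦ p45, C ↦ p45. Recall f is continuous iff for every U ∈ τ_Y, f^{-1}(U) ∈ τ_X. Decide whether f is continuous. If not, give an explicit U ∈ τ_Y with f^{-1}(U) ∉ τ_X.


f IS continuous.

Compute f^{-1}(U) for each U ∈ τ_Y:
  U = ∅: f^{-1}(U) = ∅ ∈ τ_X ✓.
  U = {p44}: f^{-1}(U) = ∅ ∈ τ_X ✓.
  U = {p45}: f^{-1}(U) = {B, C} ∈ τ_X ✓.
  U = {p44, p45}: f^{-1}(U) = {B, C} ∈ τ_X ✓.
Every preimage lies in τ_X, so f IS continuous.


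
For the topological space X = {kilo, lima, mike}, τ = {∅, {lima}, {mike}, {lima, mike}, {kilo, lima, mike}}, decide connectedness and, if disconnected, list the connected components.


(X, τ) is connected.

Find clopen sets (U ∈ τ with X ∖ U ∈ τ):
  U = ∅, X ∖ U = {kilo, lima, mike} — both open, so U is clopen.
  U = {kilo, lima, mike}, X ∖ U = ∅ — both open, so U is clopen.
Only trivial clopens (∅ and X) exist, so (X, τ) is connected.
Compute connected components by grouping points that agree on all clopens:
  component: {kilo, lima, mike}


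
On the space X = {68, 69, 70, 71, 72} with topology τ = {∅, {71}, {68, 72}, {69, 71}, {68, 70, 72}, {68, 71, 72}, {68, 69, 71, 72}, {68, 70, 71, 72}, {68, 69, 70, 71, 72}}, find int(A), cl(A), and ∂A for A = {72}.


int(A) = ∅, cl(A) = {68, 70, 72}, ∂A = {68, 70, 72}.

Closed sets in (X, τ) are complements of opens:
  closed(X, τ) = {∅, {69}, {70}, {69, 70}, {69, 71}, {68, 70, 72}, {69, 70, 71}, {68, 69, 70, 72}, {68, 69, 70, 71, 72}}.
int(A) = ⋃ {U ∈ τ : U ⊆ A}. Opens contained in A: ∅.
Taking the union of these: int(A) = ∅.
cl(A) = ⋂ {C closed : A ⊆ C}. Closed sets containing A: {68, 70, 72}, {68, 69, 70, 72}, {68, 69, 70, 71, 72}.
Intersecting these: cl(A) = {68, 70, 72}.
∂A = cl(A) ∖ int(A) = {68, 70, 72} ∖ ∅ = {68, 70, 72}.


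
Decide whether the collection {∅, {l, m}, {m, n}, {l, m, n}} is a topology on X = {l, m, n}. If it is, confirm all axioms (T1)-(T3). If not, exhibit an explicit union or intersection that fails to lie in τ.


τ is NOT a topology on X.

Axiom (T1): ∅ ∈ τ? Yes; X ∈ τ? Yes.
Axiom (T2/T3): check pairwise unions and intersections of members of τ.
Counterexample for (T3): {l, m} ∩ {m, n} = {m} ∉ τ. Therefore τ is NOT a topology.


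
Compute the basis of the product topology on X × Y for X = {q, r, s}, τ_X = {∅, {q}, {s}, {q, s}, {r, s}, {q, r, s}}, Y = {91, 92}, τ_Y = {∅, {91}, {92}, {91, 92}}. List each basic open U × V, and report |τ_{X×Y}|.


Basis B = {∅ × ∅, {q} × {91}, {q} × {92}, {s} × {91}, {s} × {92}, {q} × {91, 92}, {q, s} × {91}, {q, s} × {92}, {r, s} × {91}, {r, s} × {92}, {s} × {91, 92}, {q, r, s} × {91}, {q, r, s} × {92}, {q, s} × {91, 92}, {r, s} × {91, 92}, {q, r, s} × {91, 92}}; |τ_{X×Y}| = 36.

Enumerate products U × V with U ∈ τ_X, V ∈ τ_Y (deduplicated):
  ∅ × ∅ = {} (∅)
  {q} × {91} = {(q,91)}
  {q} × {92} = {(q,92)}
  {s} × {91} = {(s,91)}
  {s} × {92} = {(s,92)}
  {q} × {91, 92} = {(q,91), (q,92)}
  {q, s} × {91} = {(q,91), (s,91)}
  {q, s} × {92} = {(q,92), (s,92)}
  {r, s} × {91} = {(r,91), (s,91)}
  {r, s} × {92} = {(r,92), (s,92)}
  {s} × {91, 92} = {(s,91), (s,92)}
  {q, r, s} × {91} = {(q,91), (r,91), (s,91)}
  {q, r, s} × {92} = {(q,92), (r,92), (s,92)}
  {q, s} × {91, 92} = {(q,91), (q,92), (s,91), (s,92)}
  {r, s} × {91, 92} = {(r,91), (r,92), (s,91), (s,92)}
  {q, r, s} × {91, 92} = {(q,91), (q,92), (r,91), (r,92), (s,91), (s,92)}
These 16 distinct sets form the basis B.
Close under arbitrary unions to get τ_{X×Y}; counting gives |τ_{X×Y}| = 36.


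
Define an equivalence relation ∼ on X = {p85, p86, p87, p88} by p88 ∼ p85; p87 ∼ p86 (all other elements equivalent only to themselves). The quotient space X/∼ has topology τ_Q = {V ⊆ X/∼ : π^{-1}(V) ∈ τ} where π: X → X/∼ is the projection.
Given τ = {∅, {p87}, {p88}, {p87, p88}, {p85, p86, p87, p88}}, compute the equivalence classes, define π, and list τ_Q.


X/∼ = {[p85=p88], [p86=p87]}; |τ_Q| = 2.

Equivalence classes: [p85=p88], [p86=p87].
Quotient map π: X → X/∼ sends p85 ↦ [p85=p88], p86 ↦ [p86=p87], p87 ↦ [p86=p87], p88 ↦ [p85=p88].
For each subset V ⊆ X/∼, compute π^{-1}(V) ⊆ X and check whether π^{-1}(V) ∈ τ. V is open in τ_Q iff π^{-1}(V) ∈ τ.
  V = {}: π^{-1}(V) = ∅ ∈ τ ✓.
  V = {[p85=p88]}: π^{-1}(V) = {p85, p88} ∉ τ ✗.
  V = {[p86=p87]}: π^{-1}(V) = {p86, p87} ∉ τ ✗.
  V = {[p85=p88], [p86=p87]}: π^{-1}(V) = {p85, p86, p87, p88} ∈ τ ✓.
Open sets in the quotient: τ_Q = {{}, {[p85=p88], [p86=p87]}} (2 elements).


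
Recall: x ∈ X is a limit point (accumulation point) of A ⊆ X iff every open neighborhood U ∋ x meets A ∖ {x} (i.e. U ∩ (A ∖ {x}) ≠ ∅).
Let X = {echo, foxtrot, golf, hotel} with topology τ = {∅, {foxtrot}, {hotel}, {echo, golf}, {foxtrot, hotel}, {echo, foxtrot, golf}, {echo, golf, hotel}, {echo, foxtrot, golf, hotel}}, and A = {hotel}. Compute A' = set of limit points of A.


A' = ∅

For each x ∈ X, list the open sets U ∈ τ with x ∈ U, then check whether U ∩ (A ∖ {x}) ≠ ∅ for every such U.
  x = echo: open {echo, golf} ∋ x has {echo, golf} ∩ (A ∖ {echo}) = ∅, so x is NOT a limit point.
  x = foxtrot: open {foxtrot} ∋ x has {foxtrot} ∩ (A ∖ {foxtrot}) = ∅, so x is NOT a limit point.
  x = golf: open {echo, golf} ∋ x has {echo, golf} ∩ (A ∖ {golf}) = ∅, so x is NOT a limit point.
  x = hotel: open {hotel} ∋ x has {hotel} ∩ (A ∖ {hotel}) = ∅, so x is NOT a limit point.
Collecting: A' = ∅.


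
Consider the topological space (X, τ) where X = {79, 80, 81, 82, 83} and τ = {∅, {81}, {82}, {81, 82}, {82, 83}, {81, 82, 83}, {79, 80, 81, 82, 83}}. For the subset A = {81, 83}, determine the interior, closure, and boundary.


int(A) = {81}, cl(A) = {79, 80, 81, 83}, ∂A = {79, 80, 83}.

Closed sets in (X, τ) are complements of opens:
  closed(X, τ) = {∅, {79, 80}, {79, 80, 81}, {79, 80, 83}, {79, 80, 81, 83}, {79, 80, 82, 83}, {79, 80, 81, 82, 83}}.
int(A) = ⋃ {U ∈ τ : U ⊆ A}. Opens contained in A: ∅, {81}.
Taking the union of these: int(A) = {81}.
cl(A) = ⋂ {C closed : A ⊆ C}. Closed sets containing A: {79, 80, 81, 83}, {79, 80, 81, 82, 83}.
Intersecting these: cl(A) = {79, 80, 81, 83}.
∂A = cl(A) ∖ int(A) = {79, 80, 81, 83} ∖ {81} = {79, 80, 83}.


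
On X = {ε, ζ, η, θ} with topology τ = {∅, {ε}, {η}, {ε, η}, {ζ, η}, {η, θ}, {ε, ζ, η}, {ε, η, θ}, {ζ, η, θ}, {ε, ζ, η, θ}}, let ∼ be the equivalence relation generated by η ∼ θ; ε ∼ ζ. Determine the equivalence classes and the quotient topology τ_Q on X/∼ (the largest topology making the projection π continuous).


X/∼ = {[ε=ζ], [η=θ]}; |τ_Q| = 3.

Equivalence classes: [ε=ζ], [η=θ].
Quotient map π: X → X/∼ sends ε ↦ [ε=ζ], ζ ↦ [ε=ζ], η ↦ [η=θ], θ ↦ [η=θ].
For each subset V ⊆ X/∼, compute π^{-1}(V) ⊆ X and check whether π^{-1}(V) ∈ τ. V is open in τ_Q iff π^{-1}(V) ∈ τ.
  V = {}: π^{-1}(V) = ∅ ∈ τ ✓.
  V = {[ε=ζ]}: π^{-1}(V) = {ε, ζ} ∉ τ ✗.
  V = {[η=θ]}: π^{-1}(V) = {η, θ} ∈ τ ✓.
  V = {[ε=ζ], [η=θ]}: π^{-1}(V) = {ε, ζ, η, θ} ∈ τ ✓.
Open sets in the quotient: τ_Q = {{}, {[η=θ]}, {[ε=ζ], [η=θ]}} (3 elements).


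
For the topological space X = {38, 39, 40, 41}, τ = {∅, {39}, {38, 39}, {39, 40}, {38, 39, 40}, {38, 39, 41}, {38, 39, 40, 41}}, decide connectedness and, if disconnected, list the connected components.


(X, τ) is connected.

Find clopen sets (U ∈ τ with X ∖ U ∈ τ):
  U = ∅, X ∖ U = {38, 39, 40, 41} — both open, so U is clopen.
  U = {38, 39, 40, 41}, X ∖ U = ∅ — both open, so U is clopen.
Only trivial clopens (∅ and X) exist, so (X, τ) is connected.
Compute connected components by grouping points that agree on all clopens:
  component: {38, 39, 40, 41}


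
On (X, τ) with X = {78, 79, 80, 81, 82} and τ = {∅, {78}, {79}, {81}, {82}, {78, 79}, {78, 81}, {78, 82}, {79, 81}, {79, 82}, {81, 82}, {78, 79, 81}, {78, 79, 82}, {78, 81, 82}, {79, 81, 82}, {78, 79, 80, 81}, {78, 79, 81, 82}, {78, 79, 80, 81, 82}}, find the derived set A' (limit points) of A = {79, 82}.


A' = {80}

For each x ∈ X, list the open sets U ∈ τ with x ∈ U, then check whether U ∩ (A ∖ {x}) ≠ ∅ for every such U.
  x = 78: open {78} ∋ x has {78} ∩ (A ∖ {78}) = ∅, so x is NOT a limit point.
  x = 79: open {79} ∋ x has {79} ∩ (A ∖ {79}) = ∅, so x is NOT a limit point.
  x = 80: opens ∋ x are {78, 79, 80, 81}, {78, 79, 80, 81, 82}; each meets A ∖ {80}, so x IS a limit point.
  x = 81: open {81} ∋ x has {81} ∩ (A ∖ {81}) = ∅, so x is NOT a limit point.
  x = 82: open {82} ∋ x has {82} ∩ (A ∖ {82}) = ∅, so x is NOT a limit point.
Collecting: A' = {80}.


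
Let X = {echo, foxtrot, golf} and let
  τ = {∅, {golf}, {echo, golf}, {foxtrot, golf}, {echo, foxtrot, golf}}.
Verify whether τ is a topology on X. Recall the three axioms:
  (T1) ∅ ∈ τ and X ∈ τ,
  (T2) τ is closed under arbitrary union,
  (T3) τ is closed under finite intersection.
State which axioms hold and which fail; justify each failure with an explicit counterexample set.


τ IS a topology on X.

Axiom (T1): ∅ ∈ τ? Yes; X ∈ τ? Yes.
Axiom (T2/T3): check pairwise unions and intersections of members of τ.
All pairwise intersections and unions checked — each lies in τ. Therefore τ satisfies (T1), (T2), (T3): it IS a topology on X.


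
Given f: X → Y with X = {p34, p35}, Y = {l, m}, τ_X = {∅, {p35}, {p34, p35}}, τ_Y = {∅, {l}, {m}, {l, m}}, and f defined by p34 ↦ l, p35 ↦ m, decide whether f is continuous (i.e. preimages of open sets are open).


f is NOT continuous.

Compute f^{-1}(U) for each U ∈ τ_Y:
  U = ∅: f^{-1}(U) = ∅ ∈ τ_X ✓.
  U = {l}: f^{-1}(U) = {p34} ∉ τ_X ✗.
  U = {m}: f^{-1}(U) = {p35} ∈ τ_X ✓.
  U = {l, m}: f^{-1}(U) = {p34, p35} ∈ τ_X ✓.
Found U = {l} with f^{-1}(U) = {p34} not in τ_X. Therefore f is NOT continuous.


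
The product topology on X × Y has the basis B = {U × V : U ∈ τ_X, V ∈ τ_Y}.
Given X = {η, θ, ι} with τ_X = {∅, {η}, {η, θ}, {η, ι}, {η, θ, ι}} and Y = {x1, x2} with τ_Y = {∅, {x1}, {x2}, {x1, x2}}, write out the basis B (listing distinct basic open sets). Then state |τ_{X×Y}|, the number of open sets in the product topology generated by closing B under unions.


Basis B = {∅ × ∅, {η} × {x1}, {η} × {x2}, {η} × {x1, x2}, {η, θ} × {x1}, {η, ι} × {x1}, {η, θ} × {x2}, {η, ι} × {x2}, {η, θ, ι} × {x1}, {η, θ, ι} × {x2}, {η, θ} × {x1, x2}, {η, ι} × {x1, x2}, {η, θ, ι} × {x1, x2}}; |τ_{X×Y}| = 25.

Enumerate products U × V with U ∈ τ_X, V ∈ τ_Y (deduplicated):
  ∅ × ∅ = {} (∅)
  {η} × {x1} = {(η,x1)}
  {η} × {x2} = {(η,x2)}
  {η} × {x1, x2} = {(η,x1), (η,x2)}
  {η, θ} × {x1} = {(η,x1), (θ,x1)}
  {η, ι} × {x1} = {(η,x1), (ι,x1)}
  {η, θ} × {x2} = {(η,x2), (θ,x2)}
  {η, ι} × {x2} = {(η,x2), (ι,x2)}
  {η, θ, ι} × {x1} = {(η,x1), (θ,x1), (ι,x1)}
  {η, θ, ι} × {x2} = {(η,x2), (θ,x2), (ι,x2)}
  {η, θ} × {x1, x2} = {(η,x1), (η,x2), (θ,x1), (θ,x2)}
  {η, ι} × {x1, x2} = {(η,x1), (η,x2), (ι,x1), (ι,x2)}
  {η, θ, ι} × {x1, x2} = {(η,x1), (η,x2), (θ,x1), (θ,x2), (ι,x1), (ι,x2)}
These 13 distinct sets form the basis B.
Close under arbitrary unions to get τ_{X×Y}; counting gives |τ_{X×Y}| = 25.


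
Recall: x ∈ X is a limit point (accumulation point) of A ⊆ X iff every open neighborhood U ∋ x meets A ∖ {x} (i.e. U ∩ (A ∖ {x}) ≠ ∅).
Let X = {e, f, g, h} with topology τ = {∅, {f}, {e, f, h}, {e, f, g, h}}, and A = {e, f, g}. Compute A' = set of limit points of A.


A' = {e, g, h}

For each x ∈ X, list the open sets U ∈ τ with x ∈ U, then check whether U ∩ (A ∖ {x}) ≠ ∅ for every such U.
  x = e: opens ∋ x are {e, f, h}, {e, f, g, h}; each meets A ∖ {e}, so x IS a limit point.
  x = f: open {f} ∋ x has {f} ∩ (A ∖ {f}) = ∅, so x is NOT a limit point.
  x = g: opens ∋ x are {e, f, g, h}; each meets A ∖ {g}, so x IS a limit point.
  x = h: opens ∋ x are {e, f, h}, {e, f, g, h}; each meets A ∖ {h}, so x IS a limit point.
Collecting: A' = {e, g, h}.


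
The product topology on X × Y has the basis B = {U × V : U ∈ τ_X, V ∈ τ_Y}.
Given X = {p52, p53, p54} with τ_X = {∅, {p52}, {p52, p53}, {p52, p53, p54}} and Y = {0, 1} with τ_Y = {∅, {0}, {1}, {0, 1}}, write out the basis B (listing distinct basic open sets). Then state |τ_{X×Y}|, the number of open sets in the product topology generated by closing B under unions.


Basis B = {∅ × ∅, {p52} × {0}, {p52} × {1}, {p52} × {0, 1}, {p52, p53} × {0}, {p52, p53} × {1}, {p52, p53, p54} × {0}, {p52, p53, p54} × {1}, {p52, p53} × {0, 1}, {p52, p53, p54} × {0, 1}}; |τ_{X×Y}| = 16.

Enumerate products U × V with U ∈ τ_X, V ∈ τ_Y (deduplicated):
  ∅ × ∅ = {} (∅)
  {p52} × {0} = {(p52,0)}
  {p52} × {1} = {(p52,1)}
  {p52} × {0, 1} = {(p52,0), (p52,1)}
  {p52, p53} × {0} = {(p52,0), (p53,0)}
  {p52, p53} × {1} = {(p52,1), (p53,1)}
  {p52, p53, p54} × {0} = {(p52,0), (p53,0), (p54,0)}
  {p52, p53, p54} × {1} = {(p52,1), (p53,1), (p54,1)}
  {p52, p53} × {0, 1} = {(p52,0), (p52,1), (p53,0), (p53,1)}
  {p52, p53, p54} × {0, 1} = {(p52,0), (p52,1), (p53,0), (p53,1), (p54,0), (p54,1)}
These 10 distinct sets form the basis B.
Close under arbitrary unions to get τ_{X×Y}; counting gives |τ_{X×Y}| = 16.
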